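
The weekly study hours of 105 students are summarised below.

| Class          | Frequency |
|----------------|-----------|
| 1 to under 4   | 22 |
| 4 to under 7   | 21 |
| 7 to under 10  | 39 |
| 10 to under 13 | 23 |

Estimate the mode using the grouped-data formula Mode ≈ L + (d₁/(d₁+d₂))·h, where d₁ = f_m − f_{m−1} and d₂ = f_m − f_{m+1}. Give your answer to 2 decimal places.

Modal class: 7 to under 10 (highest frequency 39).
d₁ = 39 − 21 = 18, d₂ = 39 − 23 = 16
Mode ≈ 7 + (18/(18+16)) × 3 = 7 + 1.5882 = 8.5882

8.59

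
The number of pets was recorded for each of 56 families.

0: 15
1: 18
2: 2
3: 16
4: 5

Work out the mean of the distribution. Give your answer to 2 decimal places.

Values: 0, 1, 2, 3, 4
Σfx = 15×0 + 18×1 + 2×2 + 16×3 + 5×4 = 90
n = Σf = 56
Mean = 90 / 56 = 1.6071

1.61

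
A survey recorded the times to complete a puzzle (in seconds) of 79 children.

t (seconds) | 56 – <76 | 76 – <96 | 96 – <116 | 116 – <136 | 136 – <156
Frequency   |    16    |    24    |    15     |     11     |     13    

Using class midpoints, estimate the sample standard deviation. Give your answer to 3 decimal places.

Midpoints: 66, 86, 106, 126, 146
n = 79, Σfm = 7994, mean = 101.1899
Σfm² = 867484
Σf(m − x̄)² = Σfm² − (Σfm)²/n = 867484 − 7994²/79 = 58572.1519
Sample variance = 58572.1519 / 78 = 750.9250
Standard deviation = √750.9250 = 27.4030

27.403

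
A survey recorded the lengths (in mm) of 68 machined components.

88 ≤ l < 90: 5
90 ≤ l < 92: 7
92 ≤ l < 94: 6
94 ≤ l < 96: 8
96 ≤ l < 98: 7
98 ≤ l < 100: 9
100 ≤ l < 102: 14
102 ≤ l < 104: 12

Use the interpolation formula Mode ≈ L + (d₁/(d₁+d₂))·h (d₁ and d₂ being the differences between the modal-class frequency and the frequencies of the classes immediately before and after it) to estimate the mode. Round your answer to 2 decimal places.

Modal class: 100 ≤ l < 102 (highest frequency 14).
d₁ = 14 − 9 = 5, d₂ = 14 − 12 = 2
Mode ≈ 100 + (5/(5+2)) × 2 = 100 + 1.4286 = 101.4286

101.43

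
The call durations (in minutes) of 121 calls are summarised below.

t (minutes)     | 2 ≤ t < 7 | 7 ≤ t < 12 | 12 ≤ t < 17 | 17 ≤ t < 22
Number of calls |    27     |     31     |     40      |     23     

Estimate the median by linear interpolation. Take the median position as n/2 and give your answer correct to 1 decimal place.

12.3

Cumulative frequencies: 27, 58, 98, 121
n = 121; position = n/2 = 60.5.
This falls in the class 12 ≤ t < 17: L = 12, F = 58, f = 40, h = 5.
Median ≈ 12 + ((60.5 − 58) / 40) × 5 = 12.3125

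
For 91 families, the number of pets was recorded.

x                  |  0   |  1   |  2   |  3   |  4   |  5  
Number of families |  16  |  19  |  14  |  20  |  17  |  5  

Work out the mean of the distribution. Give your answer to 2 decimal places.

2.20

Values: 0, 1, 2, 3, 4, 5
Σfx = 16×0 + 19×1 + 14×2 + 20×3 + 17×4 + 5×5 = 200
n = Σf = 91
Mean = 200 / 91 = 2.1978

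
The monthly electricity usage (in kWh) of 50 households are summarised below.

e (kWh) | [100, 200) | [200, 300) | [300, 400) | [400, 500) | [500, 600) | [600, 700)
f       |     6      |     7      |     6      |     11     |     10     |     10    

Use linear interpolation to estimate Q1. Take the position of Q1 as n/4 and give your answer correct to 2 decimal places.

Cumulative frequencies: 6, 13, 19, 30, 40, 50
n = 50; position = n/4 = 12.5.
This falls in the class [200, 300): L = 200, F = 6, f = 7, h = 100.
Lower quartile ≈ 200 + ((12.5 − 6) / 7) × 100 = 292.8571

292.86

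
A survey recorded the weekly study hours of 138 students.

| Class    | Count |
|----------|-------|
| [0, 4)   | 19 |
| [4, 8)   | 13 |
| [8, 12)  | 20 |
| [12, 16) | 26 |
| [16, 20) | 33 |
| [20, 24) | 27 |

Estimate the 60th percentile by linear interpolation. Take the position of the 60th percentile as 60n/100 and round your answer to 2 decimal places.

16.58

Cumulative frequencies: 19, 32, 52, 78, 111, 138
n = 138; position = 60n/100 = 82.8.
This falls in the class [16, 20): L = 16, F = 78, f = 33, h = 4.
60th percentile ≈ 16 + ((82.8 − 78) / 33) × 4 = 16.5818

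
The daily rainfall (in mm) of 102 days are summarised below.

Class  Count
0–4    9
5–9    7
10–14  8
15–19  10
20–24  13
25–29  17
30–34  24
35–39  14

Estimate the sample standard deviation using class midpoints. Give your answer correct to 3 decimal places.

Midpoints: 2, 7, 12, 17, 22, 27, 32, 37
n = 102, Σfm = 2364, mean = 23.1765
Σfm² = 66848
Σf(m − x̄)² = Σfm² − (Σfm)²/n = 66848 − 2364²/102 = 12058.8235
Sample variance = 12058.8235 / 101 = 119.3943
Standard deviation = √119.3943 = 10.9268

10.927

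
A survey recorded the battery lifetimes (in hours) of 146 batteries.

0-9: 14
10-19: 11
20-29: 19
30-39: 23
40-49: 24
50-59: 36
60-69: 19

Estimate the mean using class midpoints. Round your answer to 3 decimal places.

Midpoints: 4.5, 14.5, 24.5, 34.5, 44.5, 54.5, 64.5
Σfm = 14×4.5 + 11×14.5 + 19×24.5 + 23×34.5 + 24×44.5 + 36×54.5 + 19×64.5 = 5737
n = Σf = 146
Mean = 5737 / 146 = 39.2945

39.295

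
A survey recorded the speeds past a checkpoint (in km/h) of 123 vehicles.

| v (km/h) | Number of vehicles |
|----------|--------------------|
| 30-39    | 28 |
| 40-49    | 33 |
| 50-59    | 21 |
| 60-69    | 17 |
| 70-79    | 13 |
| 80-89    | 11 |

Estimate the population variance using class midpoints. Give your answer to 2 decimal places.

Midpoints: 34.5, 44.5, 54.5, 64.5, 74.5, 84.5
n = 123, Σfm = 6573.5, mean = 53.4431
Σfm² = 382470.75
Σf(m − x̄)² = Σfm² − (Σfm)²/n = 382470.75 − 6573.5²/123 = 31162.6016
Population variance = 31162.6016 / 123 = 253.3545

253.35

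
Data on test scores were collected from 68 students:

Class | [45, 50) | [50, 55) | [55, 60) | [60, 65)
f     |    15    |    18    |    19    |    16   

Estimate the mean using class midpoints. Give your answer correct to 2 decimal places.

55.15

Midpoints: 47.5, 52.5, 57.5, 62.5
Σfm = 15×47.5 + 18×52.5 + 19×57.5 + 16×62.5 = 3750
n = Σf = 68
Mean = 3750 / 68 = 55.1471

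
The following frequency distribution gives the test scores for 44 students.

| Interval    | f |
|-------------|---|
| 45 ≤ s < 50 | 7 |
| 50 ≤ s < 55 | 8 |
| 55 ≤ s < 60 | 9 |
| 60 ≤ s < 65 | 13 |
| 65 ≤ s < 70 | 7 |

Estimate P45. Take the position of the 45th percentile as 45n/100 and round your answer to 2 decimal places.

Cumulative frequencies: 7, 15, 24, 37, 44
n = 44; position = 45n/100 = 19.8.
This falls in the class 55 ≤ s < 60: L = 55, F = 15, f = 9, h = 5.
45th percentile ≈ 55 + ((19.8 − 15) / 9) × 5 = 57.6667

57.67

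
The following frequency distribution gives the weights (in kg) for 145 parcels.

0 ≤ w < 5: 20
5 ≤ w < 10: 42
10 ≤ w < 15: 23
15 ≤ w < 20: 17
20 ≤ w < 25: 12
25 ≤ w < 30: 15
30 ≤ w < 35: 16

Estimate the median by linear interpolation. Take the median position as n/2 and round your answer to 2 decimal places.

Cumulative frequencies: 20, 62, 85, 102, 114, 129, 145
n = 145; position = n/2 = 72.5.
This falls in the class 10 ≤ w < 15: L = 10, F = 62, f = 23, h = 5.
Median ≈ 10 + ((72.5 − 62) / 23) × 5 = 12.2826

12.28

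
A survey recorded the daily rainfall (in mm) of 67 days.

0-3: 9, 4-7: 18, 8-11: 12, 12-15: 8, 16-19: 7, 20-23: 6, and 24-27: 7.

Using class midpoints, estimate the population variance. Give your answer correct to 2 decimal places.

57.48

Midpoints: 1.5, 5.5, 9.5, 13.5, 17.5, 21.5, 25.5
n = 67, Σfm = 764.5, mean = 11.4104
Σfm² = 12574.75
Σf(m − x̄)² = Σfm² − (Σfm)²/n = 12574.75 − 764.5²/67 = 3851.4627
Population variance = 3851.4627 / 67 = 57.4845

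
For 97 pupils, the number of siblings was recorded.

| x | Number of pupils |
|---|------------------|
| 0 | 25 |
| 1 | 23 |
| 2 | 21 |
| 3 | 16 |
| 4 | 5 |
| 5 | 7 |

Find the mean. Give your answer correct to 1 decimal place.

Values: 0, 1, 2, 3, 4, 5
Σfx = 25×0 + 23×1 + 21×2 + 16×3 + 5×4 + 7×5 = 168
n = Σf = 97
Mean = 168 / 97 = 1.7320

1.7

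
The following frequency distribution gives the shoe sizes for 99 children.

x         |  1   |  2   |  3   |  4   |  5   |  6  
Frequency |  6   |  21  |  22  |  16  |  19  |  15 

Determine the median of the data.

4

Cumulative frequencies: 6, 27, 49, 65, 84, 99
n = 99, so the median is the value in position (n+1)/2 = 50.
Position 50 falls at value 4.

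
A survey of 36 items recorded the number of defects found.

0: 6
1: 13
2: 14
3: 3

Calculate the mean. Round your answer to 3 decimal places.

Values: 0, 1, 2, 3
Σfx = 6×0 + 13×1 + 14×2 + 3×3 = 50
n = Σf = 36
Mean = 50 / 36 = 1.3889

1.389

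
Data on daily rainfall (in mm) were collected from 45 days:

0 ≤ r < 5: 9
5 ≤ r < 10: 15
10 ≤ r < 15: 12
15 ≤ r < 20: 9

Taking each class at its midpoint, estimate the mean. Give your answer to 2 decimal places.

Midpoints: 2.5, 7.5, 12.5, 17.5
Σfm = 9×2.5 + 15×7.5 + 12×12.5 + 9×17.5 = 442.5
n = Σf = 45
Mean = 442.5 / 45 = 9.8333

9.83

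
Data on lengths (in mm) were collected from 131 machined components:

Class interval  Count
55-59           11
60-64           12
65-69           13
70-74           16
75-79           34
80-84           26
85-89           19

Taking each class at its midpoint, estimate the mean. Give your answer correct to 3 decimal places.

Midpoints: 57, 62, 67, 72, 77, 82, 87
Σfm = 11×57 + 12×62 + 13×67 + 16×72 + 34×77 + 26×82 + 19×87 = 9797
n = Σf = 131
Mean = 9797 / 131 = 74.7863

74.786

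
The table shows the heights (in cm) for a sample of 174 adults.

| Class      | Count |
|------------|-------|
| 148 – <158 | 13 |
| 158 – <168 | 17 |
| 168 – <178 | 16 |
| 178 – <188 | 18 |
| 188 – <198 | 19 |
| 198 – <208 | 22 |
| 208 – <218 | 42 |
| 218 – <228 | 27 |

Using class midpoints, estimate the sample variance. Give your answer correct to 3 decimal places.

502.518

Midpoints: 153, 163, 173, 183, 193, 203, 213, 223
n = 174, Σfm = 33922, mean = 194.9540
Σfm² = 6700166
Σf(m − x̄)² = Σfm² − (Σfm)²/n = 6700166 − 33922²/174 = 86935.6322
Sample variance = 86935.6322 / 173 = 502.5181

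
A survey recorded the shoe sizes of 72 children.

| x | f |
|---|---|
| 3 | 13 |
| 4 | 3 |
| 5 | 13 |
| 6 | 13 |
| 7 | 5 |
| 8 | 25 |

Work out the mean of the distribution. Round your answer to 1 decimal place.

6.0

Values: 3, 4, 5, 6, 7, 8
Σfx = 13×3 + 3×4 + 13×5 + 13×6 + 5×7 + 25×8 = 429
n = Σf = 72
Mean = 429 / 72 = 5.9583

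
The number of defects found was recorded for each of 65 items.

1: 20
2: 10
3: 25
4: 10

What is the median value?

Cumulative frequencies: 20, 30, 55, 65
n = 65, so the median is the value in position (n+1)/2 = 33.
Position 33 falls at value 3.

3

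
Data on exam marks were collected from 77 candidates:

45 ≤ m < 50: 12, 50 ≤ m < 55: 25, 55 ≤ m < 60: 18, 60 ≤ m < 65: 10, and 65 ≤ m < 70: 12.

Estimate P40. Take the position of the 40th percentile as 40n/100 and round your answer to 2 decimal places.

Cumulative frequencies: 12, 37, 55, 65, 77
n = 77; position = 40n/100 = 30.8.
This falls in the class 50 ≤ m < 55: L = 50, F = 12, f = 25, h = 5.
40th percentile ≈ 50 + ((30.8 − 12) / 25) × 5 = 53.7600

53.76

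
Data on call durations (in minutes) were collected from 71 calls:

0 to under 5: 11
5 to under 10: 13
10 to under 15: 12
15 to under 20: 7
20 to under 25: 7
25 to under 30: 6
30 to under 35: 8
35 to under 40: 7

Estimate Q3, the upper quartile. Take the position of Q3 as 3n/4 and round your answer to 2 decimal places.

Cumulative frequencies: 11, 24, 36, 43, 50, 56, 64, 71
n = 71; position = 3n/4 = 53.25.
This falls in the class 25 to under 30: L = 25, F = 50, f = 6, h = 5.
Upper quartile ≈ 25 + ((53.25 − 50) / 6) × 5 = 27.7083

27.71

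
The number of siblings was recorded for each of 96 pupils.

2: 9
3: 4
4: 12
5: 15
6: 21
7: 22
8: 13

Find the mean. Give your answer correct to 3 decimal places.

Values: 2, 3, 4, 5, 6, 7, 8
Σfx = 9×2 + 4×3 + 12×4 + 15×5 + 21×6 + 22×7 + 13×8 = 537
n = Σf = 96
Mean = 537 / 96 = 5.5938

5.594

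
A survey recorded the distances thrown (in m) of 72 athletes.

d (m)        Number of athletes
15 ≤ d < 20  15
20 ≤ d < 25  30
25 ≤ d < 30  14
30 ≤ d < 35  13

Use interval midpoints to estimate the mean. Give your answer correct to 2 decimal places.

24.24

Midpoints: 17.5, 22.5, 27.5, 32.5
Σfm = 15×17.5 + 30×22.5 + 14×27.5 + 13×32.5 = 1745
n = Σf = 72
Mean = 1745 / 72 = 24.2361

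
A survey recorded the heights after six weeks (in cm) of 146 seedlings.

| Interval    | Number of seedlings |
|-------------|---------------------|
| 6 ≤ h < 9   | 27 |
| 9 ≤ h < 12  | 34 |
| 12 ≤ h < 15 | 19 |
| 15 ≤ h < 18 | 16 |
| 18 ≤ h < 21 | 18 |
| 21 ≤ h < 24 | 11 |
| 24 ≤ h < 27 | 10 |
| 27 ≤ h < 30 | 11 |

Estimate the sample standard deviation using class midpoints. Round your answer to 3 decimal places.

6.620

Midpoints: 7.5, 10.5, 13.5, 16.5, 19.5, 22.5, 25.5, 28.5
n = 146, Σfm = 2247, mean = 15.3904
Σfm² = 40936.5
Σf(m − x̄)² = Σfm² − (Σfm)²/n = 40936.5 − 2247²/146 = 6354.2466
Sample variance = 6354.2466 / 145 = 43.8224
Standard deviation = √43.8224 = 6.6198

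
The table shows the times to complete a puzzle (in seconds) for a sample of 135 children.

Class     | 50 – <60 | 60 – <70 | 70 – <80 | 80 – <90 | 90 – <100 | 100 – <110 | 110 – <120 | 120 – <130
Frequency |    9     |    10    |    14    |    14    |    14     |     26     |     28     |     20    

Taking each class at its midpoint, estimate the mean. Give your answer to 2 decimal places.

97.52

Midpoints: 55, 65, 75, 85, 95, 105, 115, 125
Σfm = 9×55 + 10×65 + 14×75 + 14×85 + 14×95 + 26×105 + 28×115 + 20×125 = 13165
n = Σf = 135
Mean = 13165 / 135 = 97.5185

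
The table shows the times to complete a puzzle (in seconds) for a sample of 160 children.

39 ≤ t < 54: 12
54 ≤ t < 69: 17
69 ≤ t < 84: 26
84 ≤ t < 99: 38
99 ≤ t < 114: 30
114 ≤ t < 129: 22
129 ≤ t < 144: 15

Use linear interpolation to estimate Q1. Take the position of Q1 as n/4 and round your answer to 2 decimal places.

Cumulative frequencies: 12, 29, 55, 93, 123, 145, 160
n = 160; position = n/4 = 40.
This falls in the class 69 ≤ t < 84: L = 69, F = 29, f = 26, h = 15.
Lower quartile ≈ 69 + ((40 − 29) / 26) × 15 = 75.3462

75.35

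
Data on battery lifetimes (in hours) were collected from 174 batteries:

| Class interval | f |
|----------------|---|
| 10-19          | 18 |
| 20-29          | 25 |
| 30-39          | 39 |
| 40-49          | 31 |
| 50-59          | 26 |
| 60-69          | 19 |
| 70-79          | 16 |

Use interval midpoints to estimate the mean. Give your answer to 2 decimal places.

42.72

Midpoints: 14.5, 24.5, 34.5, 44.5, 54.5, 64.5, 74.5
Σfm = 18×14.5 + 25×24.5 + 39×34.5 + 31×44.5 + 26×54.5 + 19×64.5 + 16×74.5 = 7433
n = Σf = 174
Mean = 7433 / 174 = 42.7184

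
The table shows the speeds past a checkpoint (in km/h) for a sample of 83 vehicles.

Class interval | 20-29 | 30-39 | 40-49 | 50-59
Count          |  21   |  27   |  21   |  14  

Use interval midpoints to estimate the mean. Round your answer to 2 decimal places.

37.87

Midpoints: 24.5, 34.5, 44.5, 54.5
Σfm = 21×24.5 + 27×34.5 + 21×44.5 + 14×54.5 = 3143.5
n = Σf = 83
Mean = 3143.5 / 83 = 37.8735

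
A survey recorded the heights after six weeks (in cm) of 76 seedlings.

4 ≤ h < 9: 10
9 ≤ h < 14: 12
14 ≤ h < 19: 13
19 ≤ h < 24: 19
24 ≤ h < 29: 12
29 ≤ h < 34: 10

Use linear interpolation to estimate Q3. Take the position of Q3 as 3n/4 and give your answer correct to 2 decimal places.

Cumulative frequencies: 10, 22, 35, 54, 66, 76
n = 76; position = 3n/4 = 57.
This falls in the class 24 ≤ h < 29: L = 24, F = 54, f = 12, h = 5.
Upper quartile ≈ 24 + ((57 − 54) / 12) × 5 = 25.2500

25.25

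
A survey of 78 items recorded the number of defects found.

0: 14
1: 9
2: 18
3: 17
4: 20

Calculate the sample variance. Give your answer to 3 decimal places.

Values: 0, 1, 2, 3, 4
n = 78, Σfx = 176, mean = 2.2564
Σfx² = 554
Σf(x − x̄)² = Σfx² − (Σfx)²/n = 554 − 176²/78 = 156.8718
Sample variance = 156.8718 / 77 = 2.0373

2.037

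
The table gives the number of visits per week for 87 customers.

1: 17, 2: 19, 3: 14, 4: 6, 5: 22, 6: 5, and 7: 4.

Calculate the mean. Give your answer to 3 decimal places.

Values: 1, 2, 3, 4, 5, 6, 7
Σfx = 17×1 + 19×2 + 14×3 + 6×4 + 22×5 + 5×6 + 4×7 = 289
n = Σf = 87
Mean = 289 / 87 = 3.3218

3.322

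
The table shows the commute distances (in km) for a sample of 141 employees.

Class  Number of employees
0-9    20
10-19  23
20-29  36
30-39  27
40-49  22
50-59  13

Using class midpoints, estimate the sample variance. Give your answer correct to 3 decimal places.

228.095

Midpoints: 4.5, 14.5, 24.5, 34.5, 44.5, 54.5
n = 141, Σfm = 3924.5, mean = 27.8333
Σfm² = 141165.25
Σf(m − x̄)² = Σfm² − (Σfm)²/n = 141165.25 − 3924.5²/141 = 31933.3333
Sample variance = 31933.3333 / 140 = 228.0952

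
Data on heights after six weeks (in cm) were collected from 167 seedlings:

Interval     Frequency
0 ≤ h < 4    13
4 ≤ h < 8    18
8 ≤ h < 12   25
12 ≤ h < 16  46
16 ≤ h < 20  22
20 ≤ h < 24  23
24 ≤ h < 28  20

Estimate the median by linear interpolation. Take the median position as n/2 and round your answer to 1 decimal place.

Cumulative frequencies: 13, 31, 56, 102, 124, 147, 167
n = 167; position = n/2 = 83.5.
This falls in the class 12 ≤ h < 16: L = 12, F = 56, f = 46, h = 4.
Median ≈ 12 + ((83.5 − 56) / 46) × 4 = 14.3913

14.4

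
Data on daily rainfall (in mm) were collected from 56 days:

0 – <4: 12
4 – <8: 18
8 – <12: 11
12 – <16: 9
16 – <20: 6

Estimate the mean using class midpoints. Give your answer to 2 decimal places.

8.50

Midpoints: 2, 6, 10, 14, 18
Σfm = 12×2 + 18×6 + 11×10 + 9×14 + 6×18 = 476
n = Σf = 56
Mean = 476 / 56 = 8.5000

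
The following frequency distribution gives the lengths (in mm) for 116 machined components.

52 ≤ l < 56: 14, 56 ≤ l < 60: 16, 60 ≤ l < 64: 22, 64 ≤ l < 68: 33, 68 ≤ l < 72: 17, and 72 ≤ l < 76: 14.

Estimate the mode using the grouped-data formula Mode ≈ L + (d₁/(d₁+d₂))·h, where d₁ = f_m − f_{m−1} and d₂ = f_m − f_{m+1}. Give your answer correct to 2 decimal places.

Modal class: 64 ≤ l < 68 (highest frequency 33).
d₁ = 33 − 22 = 11, d₂ = 33 − 17 = 16
Mode ≈ 64 + (11/(11+16)) × 4 = 64 + 1.6296 = 65.6296

65.63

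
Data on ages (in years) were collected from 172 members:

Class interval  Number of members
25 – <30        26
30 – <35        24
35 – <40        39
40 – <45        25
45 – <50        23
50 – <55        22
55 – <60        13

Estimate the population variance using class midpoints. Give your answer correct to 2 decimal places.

Midpoints: 27.5, 32.5, 37.5, 42.5, 47.5, 52.5, 57.5
n = 172, Σfm = 7015, mean = 40.7849
Σfm² = 300525
Σf(m − x̄)² = Σfm² − (Σfm)²/n = 300525 − 7015²/172 = 14419.0407
Population variance = 14419.0407 / 172 = 83.8316

83.83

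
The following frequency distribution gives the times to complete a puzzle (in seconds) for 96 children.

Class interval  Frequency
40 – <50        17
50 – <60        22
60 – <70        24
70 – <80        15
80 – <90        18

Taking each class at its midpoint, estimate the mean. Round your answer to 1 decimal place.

64.5

Midpoints: 45, 55, 65, 75, 85
Σfm = 17×45 + 22×55 + 24×65 + 15×75 + 18×85 = 6190
n = Σf = 96
Mean = 6190 / 96 = 64.4792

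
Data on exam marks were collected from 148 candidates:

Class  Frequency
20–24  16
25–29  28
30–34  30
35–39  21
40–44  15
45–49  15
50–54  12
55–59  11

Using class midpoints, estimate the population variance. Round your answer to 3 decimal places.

108.860

Midpoints: 22, 27, 32, 37, 42, 47, 52, 57
n = 148, Σfm = 5431, mean = 36.6959
Σfm² = 215407
Σf(m − x̄)² = Σfm² − (Σfm)²/n = 215407 − 5431²/148 = 16111.3176
Population variance = 16111.3176 / 148 = 108.8603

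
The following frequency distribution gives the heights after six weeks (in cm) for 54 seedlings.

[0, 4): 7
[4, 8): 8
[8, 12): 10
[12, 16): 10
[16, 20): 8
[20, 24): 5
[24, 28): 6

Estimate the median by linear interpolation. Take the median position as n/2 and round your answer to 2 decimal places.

Cumulative frequencies: 7, 15, 25, 35, 43, 48, 54
n = 54; position = n/2 = 27.
This falls in the class [12, 16): L = 12, F = 25, f = 10, h = 4.
Median ≈ 12 + ((27 − 25) / 10) × 4 = 12.8000

12.80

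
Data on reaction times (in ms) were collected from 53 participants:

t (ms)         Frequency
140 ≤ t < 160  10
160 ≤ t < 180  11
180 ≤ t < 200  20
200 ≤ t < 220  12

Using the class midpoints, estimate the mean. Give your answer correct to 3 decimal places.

182.830

Midpoints: 150, 170, 190, 210
Σfm = 10×150 + 11×170 + 20×190 + 12×210 = 9690
n = Σf = 53
Mean = 9690 / 53 = 182.8302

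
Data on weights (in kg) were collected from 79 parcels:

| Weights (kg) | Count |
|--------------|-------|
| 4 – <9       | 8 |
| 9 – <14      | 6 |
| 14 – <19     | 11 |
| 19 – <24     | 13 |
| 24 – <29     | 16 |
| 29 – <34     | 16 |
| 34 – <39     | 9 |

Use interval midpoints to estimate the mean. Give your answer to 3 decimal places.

23.272

Midpoints: 6.5, 11.5, 16.5, 21.5, 26.5, 31.5, 36.5
Σfm = 8×6.5 + 6×11.5 + 11×16.5 + 13×21.5 + 16×26.5 + 16×31.5 + 9×36.5 = 1838.5
n = Σf = 79
Mean = 1838.5 / 79 = 23.2722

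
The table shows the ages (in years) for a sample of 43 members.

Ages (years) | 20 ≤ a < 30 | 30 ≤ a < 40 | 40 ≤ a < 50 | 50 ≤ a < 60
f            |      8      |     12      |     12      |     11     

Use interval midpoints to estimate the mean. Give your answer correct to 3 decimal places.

Midpoints: 25, 35, 45, 55
Σfm = 8×25 + 12×35 + 12×45 + 11×55 = 1765
n = Σf = 43
Mean = 1765 / 43 = 41.0465

41.047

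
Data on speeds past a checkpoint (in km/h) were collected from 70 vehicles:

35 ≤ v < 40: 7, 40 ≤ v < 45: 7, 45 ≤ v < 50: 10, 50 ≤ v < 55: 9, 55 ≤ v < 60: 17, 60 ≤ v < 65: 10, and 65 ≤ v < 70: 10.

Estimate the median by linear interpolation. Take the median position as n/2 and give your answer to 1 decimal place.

Cumulative frequencies: 7, 14, 24, 33, 50, 60, 70
n = 70; position = n/2 = 35.
This falls in the class 55 ≤ v < 60: L = 55, F = 33, f = 17, h = 5.
Median ≈ 55 + ((35 − 33) / 17) × 5 = 55.5882

55.6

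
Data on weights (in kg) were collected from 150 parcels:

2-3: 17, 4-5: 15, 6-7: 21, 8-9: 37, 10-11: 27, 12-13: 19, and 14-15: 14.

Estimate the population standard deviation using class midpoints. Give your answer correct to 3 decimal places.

3.513

Midpoints: 2.5, 4.5, 6.5, 8.5, 10.5, 12.5, 14.5
n = 150, Σfm = 1285, mean = 8.5667
Σfm² = 12859.5
Σf(m − x̄)² = Σfm² − (Σfm)²/n = 12859.5 − 1285²/150 = 1851.3333
Population variance = 1851.3333 / 150 = 12.3422
Standard deviation = √12.3422 = 3.5131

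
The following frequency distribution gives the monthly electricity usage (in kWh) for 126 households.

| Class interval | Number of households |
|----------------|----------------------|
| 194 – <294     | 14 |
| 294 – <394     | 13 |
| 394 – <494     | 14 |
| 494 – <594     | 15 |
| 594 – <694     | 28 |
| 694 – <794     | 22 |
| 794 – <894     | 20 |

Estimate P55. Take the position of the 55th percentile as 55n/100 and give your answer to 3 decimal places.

Cumulative frequencies: 14, 27, 41, 56, 84, 106, 126
n = 126; position = 55n/100 = 69.3.
This falls in the class 594 – <694: L = 594, F = 56, f = 28, h = 100.
55th percentile ≈ 594 + ((69.3 − 56) / 28) × 100 = 641.5000

641.500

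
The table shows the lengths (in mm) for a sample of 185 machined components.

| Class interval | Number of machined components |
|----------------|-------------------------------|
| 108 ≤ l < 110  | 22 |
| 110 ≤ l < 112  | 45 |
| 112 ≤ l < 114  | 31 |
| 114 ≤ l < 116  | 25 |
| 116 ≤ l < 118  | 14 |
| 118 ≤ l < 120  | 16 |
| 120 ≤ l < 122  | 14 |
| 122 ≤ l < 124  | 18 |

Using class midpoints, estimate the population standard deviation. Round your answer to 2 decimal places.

4.40

Midpoints: 109, 111, 113, 115, 117, 119, 121, 123
n = 185, Σfm = 21221, mean = 114.7081
Σfm² = 2437809
Σf(m − x̄)² = Σfm² − (Σfm)²/n = 2437809 − 21221²/185 = 3588.2378
Population variance = 3588.2378 / 185 = 19.3959
Standard deviation = √19.3959 = 4.4041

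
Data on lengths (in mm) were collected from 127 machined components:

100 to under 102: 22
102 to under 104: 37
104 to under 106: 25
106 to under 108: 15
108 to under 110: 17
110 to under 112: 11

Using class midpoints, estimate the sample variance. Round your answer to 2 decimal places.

Midpoints: 101, 103, 105, 107, 109, 111
n = 127, Σfm = 13337, mean = 105.0157
Σfm² = 1401823
Σf(m − x̄)² = Σfm² − (Σfm)²/n = 1401823 − 13337²/127 = 1227.9685
Sample variance = 1227.9685 / 126 = 9.7458

9.75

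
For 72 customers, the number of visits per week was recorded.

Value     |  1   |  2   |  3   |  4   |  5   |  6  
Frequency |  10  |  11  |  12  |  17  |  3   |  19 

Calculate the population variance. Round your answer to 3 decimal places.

Values: 1, 2, 3, 4, 5, 6
n = 72, Σfx = 265, mean = 3.6806
Σfx² = 1193
Σf(x − x̄)² = Σfx² − (Σfx)²/n = 1193 − 265²/72 = 217.6528
Population variance = 217.6528 / 72 = 3.0230

3.023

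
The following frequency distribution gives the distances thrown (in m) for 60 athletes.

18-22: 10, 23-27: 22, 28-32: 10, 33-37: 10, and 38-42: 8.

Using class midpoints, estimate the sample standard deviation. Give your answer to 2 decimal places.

Midpoints: 20, 25, 30, 35, 40
n = 60, Σfm = 1720, mean = 28.6667
Σfm² = 51800
Σf(m − x̄)² = Σfm² − (Σfm)²/n = 51800 − 1720²/60 = 2493.3333
Sample variance = 2493.3333 / 59 = 42.2599
Standard deviation = √42.2599 = 6.5008

6.50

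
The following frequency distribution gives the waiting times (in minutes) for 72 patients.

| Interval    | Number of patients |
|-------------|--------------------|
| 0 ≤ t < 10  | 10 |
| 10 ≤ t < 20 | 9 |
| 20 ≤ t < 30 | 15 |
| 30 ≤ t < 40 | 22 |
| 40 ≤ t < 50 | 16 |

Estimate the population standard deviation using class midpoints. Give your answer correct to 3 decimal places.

13.246

Midpoints: 5, 15, 25, 35, 45
n = 72, Σfm = 2050, mean = 28.4722
Σfm² = 71000
Σf(m − x̄)² = Σfm² − (Σfm)²/n = 71000 − 2050²/72 = 12631.9444
Population variance = 12631.9444 / 72 = 175.4437
Standard deviation = √175.4437 = 13.2455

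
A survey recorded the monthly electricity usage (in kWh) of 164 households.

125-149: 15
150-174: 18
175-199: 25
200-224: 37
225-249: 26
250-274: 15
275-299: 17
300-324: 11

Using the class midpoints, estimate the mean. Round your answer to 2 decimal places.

218.86

Midpoints: 137, 162, 187, 212, 237, 262, 287, 312
Σfm = 15×137 + 18×162 + 25×187 + 37×212 + 26×237 + 15×262 + 17×287 + 11×312 = 35893
n = Σf = 164
Mean = 35893 / 164 = 218.8598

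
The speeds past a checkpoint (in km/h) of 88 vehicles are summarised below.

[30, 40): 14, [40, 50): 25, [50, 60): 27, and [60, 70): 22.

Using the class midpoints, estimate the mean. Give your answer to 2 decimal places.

Midpoints: 35, 45, 55, 65
Σfm = 14×35 + 25×45 + 27×55 + 22×65 = 4530
n = Σf = 88
Mean = 4530 / 88 = 51.4773

51.48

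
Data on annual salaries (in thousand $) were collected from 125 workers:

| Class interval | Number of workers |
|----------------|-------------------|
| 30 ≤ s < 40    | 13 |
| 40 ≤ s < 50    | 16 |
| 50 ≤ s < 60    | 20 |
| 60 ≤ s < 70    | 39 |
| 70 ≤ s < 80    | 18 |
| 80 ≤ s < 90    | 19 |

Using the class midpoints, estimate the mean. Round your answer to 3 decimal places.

62.200

Midpoints: 35, 45, 55, 65, 75, 85
Σfm = 13×35 + 16×45 + 20×55 + 39×65 + 18×75 + 19×85 = 7775
n = Σf = 125
Mean = 7775 / 125 = 62.2000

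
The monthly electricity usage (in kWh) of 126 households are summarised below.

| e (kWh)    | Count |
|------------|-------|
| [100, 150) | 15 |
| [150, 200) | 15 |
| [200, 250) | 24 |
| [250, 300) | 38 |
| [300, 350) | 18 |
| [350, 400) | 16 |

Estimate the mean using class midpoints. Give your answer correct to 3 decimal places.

255.556

Midpoints: 125, 175, 225, 275, 325, 375
Σfm = 15×125 + 15×175 + 24×225 + 38×275 + 18×325 + 16×375 = 32200
n = Σf = 126
Mean = 32200 / 126 = 255.5556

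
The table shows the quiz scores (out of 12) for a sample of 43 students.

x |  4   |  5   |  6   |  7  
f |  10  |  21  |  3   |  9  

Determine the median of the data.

5

Cumulative frequencies: 10, 31, 34, 43
n = 43, so the median is the value in position (n+1)/2 = 22.
Position 22 falls at value 5.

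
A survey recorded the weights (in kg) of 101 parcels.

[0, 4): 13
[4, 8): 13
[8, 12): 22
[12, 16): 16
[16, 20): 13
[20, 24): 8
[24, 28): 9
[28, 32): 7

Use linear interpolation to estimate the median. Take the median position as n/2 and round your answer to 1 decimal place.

Cumulative frequencies: 13, 26, 48, 64, 77, 85, 94, 101
n = 101; position = n/2 = 50.5.
This falls in the class [12, 16): L = 12, F = 48, f = 16, h = 4.
Median ≈ 12 + ((50.5 − 48) / 16) × 4 = 12.6250

12.6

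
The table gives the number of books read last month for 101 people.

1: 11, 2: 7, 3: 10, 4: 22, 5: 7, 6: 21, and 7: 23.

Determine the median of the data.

5

Cumulative frequencies: 11, 18, 28, 50, 57, 78, 101
n = 101, so the median is the value in position (n+1)/2 = 51.
Position 51 falls at value 5.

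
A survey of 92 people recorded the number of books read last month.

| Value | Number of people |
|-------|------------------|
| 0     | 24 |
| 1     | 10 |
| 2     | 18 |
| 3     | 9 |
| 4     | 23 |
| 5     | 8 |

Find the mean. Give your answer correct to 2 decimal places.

2.23

Values: 0, 1, 2, 3, 4, 5
Σfx = 24×0 + 10×1 + 18×2 + 9×3 + 23×4 + 8×5 = 205
n = Σf = 92
Mean = 205 / 92 = 2.2283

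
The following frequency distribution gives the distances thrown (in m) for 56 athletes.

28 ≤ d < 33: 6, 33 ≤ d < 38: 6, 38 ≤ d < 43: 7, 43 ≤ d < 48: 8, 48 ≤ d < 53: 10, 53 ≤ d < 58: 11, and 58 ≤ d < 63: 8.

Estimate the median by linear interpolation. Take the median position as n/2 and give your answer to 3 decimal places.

Cumulative frequencies: 6, 12, 19, 27, 37, 48, 56
n = 56; position = n/2 = 28.
This falls in the class 48 ≤ d < 53: L = 48, F = 27, f = 10, h = 5.
Median ≈ 48 + ((28 − 27) / 10) × 5 = 48.5000

48.500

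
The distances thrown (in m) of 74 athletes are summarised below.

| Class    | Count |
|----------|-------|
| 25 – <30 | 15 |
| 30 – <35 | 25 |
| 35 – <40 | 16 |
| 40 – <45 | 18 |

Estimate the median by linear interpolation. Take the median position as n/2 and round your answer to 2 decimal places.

34.40

Cumulative frequencies: 15, 40, 56, 74
n = 74; position = n/2 = 37.
This falls in the class 30 – <35: L = 30, F = 15, f = 25, h = 5.
Median ≈ 30 + ((37 − 15) / 25) × 5 = 34.4000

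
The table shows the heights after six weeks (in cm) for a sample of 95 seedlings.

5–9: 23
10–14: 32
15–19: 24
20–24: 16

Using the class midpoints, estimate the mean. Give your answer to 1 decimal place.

13.7

Midpoints: 7, 12, 17, 22
Σfm = 23×7 + 32×12 + 24×17 + 16×22 = 1305
n = Σf = 95
Mean = 1305 / 95 = 13.7368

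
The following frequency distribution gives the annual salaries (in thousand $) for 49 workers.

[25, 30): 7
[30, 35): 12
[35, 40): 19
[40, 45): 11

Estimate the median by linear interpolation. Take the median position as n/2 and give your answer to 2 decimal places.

36.45

Cumulative frequencies: 7, 19, 38, 49
n = 49; position = n/2 = 24.5.
This falls in the class [35, 40): L = 35, F = 19, f = 19, h = 5.
Median ≈ 35 + ((24.5 − 19) / 19) × 5 = 36.4474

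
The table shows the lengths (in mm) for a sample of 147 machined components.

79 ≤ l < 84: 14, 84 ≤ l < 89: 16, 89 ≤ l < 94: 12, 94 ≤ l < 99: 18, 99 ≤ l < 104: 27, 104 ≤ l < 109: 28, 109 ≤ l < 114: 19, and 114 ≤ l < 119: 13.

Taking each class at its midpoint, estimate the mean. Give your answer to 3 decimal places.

100.105

Midpoints: 81.5, 86.5, 91.5, 96.5, 101.5, 106.5, 111.5, 116.5
Σfm = 14×81.5 + 16×86.5 + 12×91.5 + 18×96.5 + 27×101.5 + 28×106.5 + 19×111.5 + 13×116.5 = 14715.5
n = Σf = 147
Mean = 14715.5 / 147 = 100.1054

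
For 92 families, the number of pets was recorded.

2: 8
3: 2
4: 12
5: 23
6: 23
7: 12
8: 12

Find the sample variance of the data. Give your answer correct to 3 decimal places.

Values: 2, 3, 4, 5, 6, 7, 8
n = 92, Σfx = 503, mean = 5.4674
Σfx² = 3001
Σf(x − x̄)² = Σfx² − (Σfx)²/n = 3001 − 503²/92 = 250.9022
Sample variance = 250.9022 / 91 = 2.7572

2.757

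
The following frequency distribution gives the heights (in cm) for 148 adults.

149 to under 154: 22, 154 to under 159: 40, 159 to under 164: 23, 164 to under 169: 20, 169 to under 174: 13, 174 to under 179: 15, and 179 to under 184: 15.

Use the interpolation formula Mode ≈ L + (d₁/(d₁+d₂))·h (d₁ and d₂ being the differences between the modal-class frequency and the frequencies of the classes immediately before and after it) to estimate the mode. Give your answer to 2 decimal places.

156.57

Modal class: 154 to under 159 (highest frequency 40).
d₁ = 40 − 22 = 18, d₂ = 40 − 23 = 17
Mode ≈ 154 + (18/(18+17)) × 5 = 154 + 2.5714 = 156.5714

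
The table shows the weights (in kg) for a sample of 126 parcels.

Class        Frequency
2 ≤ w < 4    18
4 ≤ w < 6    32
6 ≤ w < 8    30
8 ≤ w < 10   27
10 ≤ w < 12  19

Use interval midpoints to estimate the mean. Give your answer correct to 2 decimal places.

6.95

Midpoints: 3, 5, 7, 9, 11
Σfm = 18×3 + 32×5 + 30×7 + 27×9 + 19×11 = 876
n = Σf = 126
Mean = 876 / 126 = 6.9524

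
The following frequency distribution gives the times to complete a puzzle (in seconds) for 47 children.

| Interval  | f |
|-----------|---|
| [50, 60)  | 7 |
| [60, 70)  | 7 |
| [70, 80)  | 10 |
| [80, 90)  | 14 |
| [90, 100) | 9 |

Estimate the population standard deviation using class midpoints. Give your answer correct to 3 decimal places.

Midpoints: 55, 65, 75, 85, 95
n = 47, Σfm = 3635, mean = 77.3404
Σfm² = 289375
Σf(m − x̄)² = Σfm² − (Σfm)²/n = 289375 − 3635²/47 = 8242.5532
Population variance = 8242.5532 / 47 = 175.3735
Standard deviation = √175.3735 = 13.2429

13.243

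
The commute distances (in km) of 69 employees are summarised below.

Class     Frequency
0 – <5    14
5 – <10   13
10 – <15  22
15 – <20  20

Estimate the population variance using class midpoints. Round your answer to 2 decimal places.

29.93

Midpoints: 2.5, 7.5, 12.5, 17.5
n = 69, Σfm = 757.5, mean = 10.9783
Σfm² = 10381.25
Σf(m − x̄)² = Σfm² − (Σfm)²/n = 10381.25 − 757.5²/69 = 2065.2174
Population variance = 2065.2174 / 69 = 29.9307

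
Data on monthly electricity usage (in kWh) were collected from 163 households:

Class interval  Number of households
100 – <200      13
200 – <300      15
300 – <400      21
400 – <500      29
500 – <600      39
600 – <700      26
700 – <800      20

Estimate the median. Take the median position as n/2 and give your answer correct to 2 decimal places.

Cumulative frequencies: 13, 28, 49, 78, 117, 143, 163
n = 163; position = n/2 = 81.5.
This falls in the class 500 – <600: L = 500, F = 78, f = 39, h = 100.
Median ≈ 500 + ((81.5 − 78) / 39) × 100 = 508.9744

508.97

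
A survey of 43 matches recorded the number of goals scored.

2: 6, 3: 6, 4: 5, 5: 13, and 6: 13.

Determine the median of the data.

5

Cumulative frequencies: 6, 12, 17, 30, 43
n = 43, so the median is the value in position (n+1)/2 = 22.
Position 22 falls at value 5.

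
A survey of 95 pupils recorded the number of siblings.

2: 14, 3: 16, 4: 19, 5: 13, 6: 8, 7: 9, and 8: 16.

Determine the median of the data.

Cumulative frequencies: 14, 30, 49, 62, 70, 79, 95
n = 95, so the median is the value in position (n+1)/2 = 48.
Position 48 falls at value 4.

4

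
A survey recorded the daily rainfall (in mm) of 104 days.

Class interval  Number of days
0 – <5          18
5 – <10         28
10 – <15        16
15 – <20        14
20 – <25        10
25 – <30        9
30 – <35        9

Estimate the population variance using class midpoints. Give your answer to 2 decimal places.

88.59

Midpoints: 2.5, 7.5, 12.5, 17.5, 22.5, 27.5, 32.5
n = 104, Σfm = 1465, mean = 14.0865
Σfm² = 29850
Σf(m − x̄)² = Σfm² − (Σfm)²/n = 29850 − 1465²/104 = 9213.2212
Population variance = 9213.2212 / 104 = 88.5887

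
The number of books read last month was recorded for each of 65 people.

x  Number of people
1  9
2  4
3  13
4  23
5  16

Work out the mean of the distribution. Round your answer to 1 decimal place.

Values: 1, 2, 3, 4, 5
Σfx = 9×1 + 4×2 + 13×3 + 23×4 + 16×5 = 228
n = Σf = 65
Mean = 228 / 65 = 3.5077

3.5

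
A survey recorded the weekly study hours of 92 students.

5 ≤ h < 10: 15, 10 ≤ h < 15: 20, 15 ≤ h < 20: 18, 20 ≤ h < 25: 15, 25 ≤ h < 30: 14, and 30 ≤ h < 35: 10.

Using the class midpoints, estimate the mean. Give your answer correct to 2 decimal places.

18.75

Midpoints: 7.5, 12.5, 17.5, 22.5, 27.5, 32.5
Σfm = 15×7.5 + 20×12.5 + 18×17.5 + 15×22.5 + 14×27.5 + 10×32.5 = 1725
n = Σf = 92
Mean = 1725 / 92 = 18.7500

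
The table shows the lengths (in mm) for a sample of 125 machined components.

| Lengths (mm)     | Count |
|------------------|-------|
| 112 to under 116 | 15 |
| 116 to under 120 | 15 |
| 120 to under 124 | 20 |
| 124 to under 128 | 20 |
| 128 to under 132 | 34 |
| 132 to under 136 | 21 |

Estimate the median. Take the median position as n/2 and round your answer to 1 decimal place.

126.5

Cumulative frequencies: 15, 30, 50, 70, 104, 125
n = 125; position = n/2 = 62.5.
This falls in the class 124 to under 128: L = 124, F = 50, f = 20, h = 4.
Median ≈ 124 + ((62.5 − 50) / 20) × 4 = 126.5000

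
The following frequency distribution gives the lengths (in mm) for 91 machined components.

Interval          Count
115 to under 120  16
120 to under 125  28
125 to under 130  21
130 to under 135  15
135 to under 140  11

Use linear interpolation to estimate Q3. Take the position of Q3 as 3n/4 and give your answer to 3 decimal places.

Cumulative frequencies: 16, 44, 65, 80, 91
n = 91; position = 3n/4 = 68.25.
This falls in the class 130 to under 135: L = 130, F = 65, f = 15, h = 5.
Upper quartile ≈ 130 + ((68.25 − 65) / 15) × 5 = 131.0833

131.083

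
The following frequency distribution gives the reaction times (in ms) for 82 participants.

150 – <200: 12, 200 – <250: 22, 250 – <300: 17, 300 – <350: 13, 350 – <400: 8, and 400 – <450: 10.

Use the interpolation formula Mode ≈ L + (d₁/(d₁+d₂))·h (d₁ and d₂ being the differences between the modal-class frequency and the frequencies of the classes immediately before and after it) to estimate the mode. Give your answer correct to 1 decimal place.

Modal class: 200 – <250 (highest frequency 22).
d₁ = 22 − 12 = 10, d₂ = 22 − 17 = 5
Mode ≈ 200 + (10/(10+5)) × 50 = 200 + 33.3333 = 233.3333

233.3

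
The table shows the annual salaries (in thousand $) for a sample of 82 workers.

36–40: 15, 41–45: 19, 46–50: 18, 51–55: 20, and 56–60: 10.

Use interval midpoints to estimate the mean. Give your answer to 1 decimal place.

47.5

Midpoints: 38, 43, 48, 53, 58
Σfm = 15×38 + 19×43 + 18×48 + 20×53 + 10×58 = 3891
n = Σf = 82
Mean = 3891 / 82 = 47.4512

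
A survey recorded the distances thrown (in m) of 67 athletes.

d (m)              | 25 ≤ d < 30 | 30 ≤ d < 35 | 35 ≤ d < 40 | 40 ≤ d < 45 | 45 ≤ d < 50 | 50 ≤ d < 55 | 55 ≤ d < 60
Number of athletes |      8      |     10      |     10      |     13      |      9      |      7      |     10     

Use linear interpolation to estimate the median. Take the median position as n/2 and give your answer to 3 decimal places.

Cumulative frequencies: 8, 18, 28, 41, 50, 57, 67
n = 67; position = n/2 = 33.5.
This falls in the class 40 ≤ d < 45: L = 40, F = 28, f = 13, h = 5.
Median ≈ 40 + ((33.5 − 28) / 13) × 5 = 42.1154

42.115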